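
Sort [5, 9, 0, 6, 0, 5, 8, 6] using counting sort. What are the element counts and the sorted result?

Count array: [2, 0, 0, 0, 0, 2, 2, 0, 1, 1]
(count[i] = number of elements equal to i)
Cumulative count: [2, 2, 2, 2, 2, 4, 6, 6, 7, 8]
Sorted: [0, 0, 5, 5, 6, 6, 8, 9]


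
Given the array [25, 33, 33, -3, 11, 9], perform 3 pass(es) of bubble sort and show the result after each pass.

After pass 1: [25, 33, -3, 11, 9, 33] (3 swaps)
After pass 2: [25, -3, 11, 9, 33, 33] (3 swaps)
After pass 3: [-3, 11, 9, 25, 33, 33] (3 swaps)
Total swaps: 9


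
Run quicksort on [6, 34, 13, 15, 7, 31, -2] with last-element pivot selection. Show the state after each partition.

Partition 1: pivot=-2 at index 0 -> [-2, 34, 13, 15, 7, 31, 6]
Partition 2: pivot=6 at index 1 -> [-2, 6, 13, 15, 7, 31, 34]
Partition 3: pivot=34 at index 6 -> [-2, 6, 13, 15, 7, 31, 34]
Partition 4: pivot=31 at index 5 -> [-2, 6, 13, 15, 7, 31, 34]
Partition 5: pivot=7 at index 2 -> [-2, 6, 7, 15, 13, 31, 34]
Partition 6: pivot=13 at index 3 -> [-2, 6, 7, 13, 15, 31, 34]


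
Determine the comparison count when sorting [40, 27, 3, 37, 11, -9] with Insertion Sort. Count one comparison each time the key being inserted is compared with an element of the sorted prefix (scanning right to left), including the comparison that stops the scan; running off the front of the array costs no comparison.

Insert 27: 40 > 27 (shift), reached front = 1 comparison(s) -> [27, 40, 3, 37, 11, -9]
Insert 3: 40 > 3 (shift), 27 > 3 (shift), reached front = 2 comparison(s) -> [3, 27, 40, 37, 11, -9]
Insert 37: 40 > 37 (shift), 27 <= 37 (stop) = 2 comparison(s) -> [3, 27, 37, 40, 11, -9]
Insert 11: 40 > 11 (shift), 37 > 11 (shift), 27 > 11 (shift), 3 <= 11 (stop) = 4 comparison(s) -> [3, 11, 27, 37, 40, -9]
Insert -9: 40 > -9 (shift), 37 > -9 (shift), 27 > -9 (shift), 11 > -9 (shift), 3 > -9 (shift), reached front = 5 comparison(s) -> [-9, 3, 11, 27, 37, 40]
Total comparisons: 1 + 2 + 2 + 4 + 5 = 14


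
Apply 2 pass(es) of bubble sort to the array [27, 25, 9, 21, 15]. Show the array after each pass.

After pass 1: [25, 9, 21, 15, 27] (4 swaps)
After pass 2: [9, 21, 15, 25, 27] (3 swaps)
Total swaps: 7


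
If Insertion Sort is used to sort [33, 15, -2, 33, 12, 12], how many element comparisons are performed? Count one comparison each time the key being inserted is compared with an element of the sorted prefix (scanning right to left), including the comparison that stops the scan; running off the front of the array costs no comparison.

Insert 15: 33 > 15 (shift), reached front = 1 comparison(s) -> [15, 33, -2, 33, 12, 12]
Insert -2: 33 > -2 (shift), 15 > -2 (shift), reached front = 2 comparison(s) -> [-2, 15, 33, 33, 12, 12]
Insert 33: 33 <= 33 (stop) = 1 comparison(s) -> [-2, 15, 33, 33, 12, 12]
Insert 12: 33 > 12 (shift), 33 > 12 (shift), 15 > 12 (shift), -2 <= 12 (stop) = 4 comparison(s) -> [-2, 12, 15, 33, 33, 12]
Insert 12: 33 > 12 (shift), 33 > 12 (shift), 15 > 12 (shift), 12 <= 12 (stop) = 4 comparison(s) -> [-2, 12, 12, 15, 33, 33]
Total comparisons: 1 + 2 + 1 + 4 + 4 = 12


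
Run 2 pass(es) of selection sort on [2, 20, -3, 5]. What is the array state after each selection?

Pass 1: Select minimum -3 at index 2, swap -> [-3, 20, 2, 5]
Pass 2: Select minimum 2 at index 2, swap -> [-3, 2, 20, 5]


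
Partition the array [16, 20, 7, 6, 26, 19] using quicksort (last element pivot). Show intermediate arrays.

Partition 1: pivot=19 at index 3 -> [16, 7, 6, 19, 26, 20]
Partition 2: pivot=6 at index 0 -> [6, 7, 16, 19, 26, 20]
Partition 3: pivot=16 at index 2 -> [6, 7, 16, 19, 26, 20]
Partition 4: pivot=20 at index 4 -> [6, 7, 16, 19, 20, 26]


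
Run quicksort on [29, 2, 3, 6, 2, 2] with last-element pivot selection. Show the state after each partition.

Partition 1: pivot=2 at index 2 -> [2, 2, 2, 6, 29, 3]
Partition 2: pivot=2 at index 1 -> [2, 2, 2, 6, 29, 3]
Partition 3: pivot=3 at index 3 -> [2, 2, 2, 3, 29, 6]
Partition 4: pivot=6 at index 4 -> [2, 2, 2, 3, 6, 29]


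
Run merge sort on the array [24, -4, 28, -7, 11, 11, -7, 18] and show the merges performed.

Divide and conquer:
  Merge [24] + [-4] -> [-4, 24]
  Merge [28] + [-7] -> [-7, 28]
  Merge [-4, 24] + [-7, 28] -> [-7, -4, 24, 28]
  Merge [11] + [11] -> [11, 11]
  Merge [-7] + [18] -> [-7, 18]
  Merge [11, 11] + [-7, 18] -> [-7, 11, 11, 18]
  Merge [-7, -4, 24, 28] + [-7, 11, 11, 18] -> [-7, -7, -4, 11, 11, 18, 24, 28]


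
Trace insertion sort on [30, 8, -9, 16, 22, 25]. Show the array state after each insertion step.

First element 30 is already 'sorted'
Insert 8: shifted 1 elements -> [8, 30, -9, 16, 22, 25]
Insert -9: shifted 2 elements -> [-9, 8, 30, 16, 22, 25]
Insert 16: shifted 1 elements -> [-9, 8, 16, 30, 22, 25]
Insert 22: shifted 1 elements -> [-9, 8, 16, 22, 30, 25]
Insert 25: shifted 1 elements -> [-9, 8, 16, 22, 25, 30]


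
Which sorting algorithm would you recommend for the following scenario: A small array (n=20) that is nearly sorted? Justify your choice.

Best choice: Insertion sort
Reason: Insertion sort is O(n) for nearly sorted arrays and has low overhead


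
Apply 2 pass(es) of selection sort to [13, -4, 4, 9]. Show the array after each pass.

Pass 1: Select minimum -4 at index 1, swap -> [-4, 13, 4, 9]
Pass 2: Select minimum 4 at index 2, swap -> [-4, 4, 13, 9]


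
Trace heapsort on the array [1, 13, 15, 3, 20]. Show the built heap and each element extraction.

Build heap: [20, 13, 15, 3, 1]
Extract 20: [15, 13, 1, 3, 20]
Extract 15: [13, 3, 1, 15, 20]
Extract 13: [3, 1, 13, 15, 20]
Extract 3: [1, 3, 13, 15, 20]


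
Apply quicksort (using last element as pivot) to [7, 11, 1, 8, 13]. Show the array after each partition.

Partition 1: pivot=13 at index 4 -> [7, 11, 1, 8, 13]
Partition 2: pivot=8 at index 2 -> [7, 1, 8, 11, 13]
Partition 3: pivot=1 at index 0 -> [1, 7, 8, 11, 13]


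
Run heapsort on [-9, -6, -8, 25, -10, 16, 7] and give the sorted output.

Build heap: [25, -6, 16, -9, -10, -8, 7]
Extract 25: [16, -6, 7, -9, -10, -8, 25]
Extract 16: [7, -6, -8, -9, -10, 16, 25]
Extract 7: [-6, -9, -8, -10, 7, 16, 25]
Extract -6: [-8, -9, -10, -6, 7, 16, 25]
Extract -8: [-9, -10, -8, -6, 7, 16, 25]
Extract -9: [-10, -9, -8, -6, 7, 16, 25]


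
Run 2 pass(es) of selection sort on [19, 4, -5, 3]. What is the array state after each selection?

Pass 1: Select minimum -5 at index 2, swap -> [-5, 4, 19, 3]
Pass 2: Select minimum 3 at index 3, swap -> [-5, 3, 19, 4]


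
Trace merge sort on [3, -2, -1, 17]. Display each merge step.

Divide and conquer:
  Merge [3] + [-2] -> [-2, 3]
  Merge [-1] + [17] -> [-1, 17]
  Merge [-2, 3] + [-1, 17] -> [-2, -1, 3, 17]


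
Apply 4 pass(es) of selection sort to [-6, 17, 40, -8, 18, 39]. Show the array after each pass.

Pass 1: Select minimum -8 at index 3, swap -> [-8, 17, 40, -6, 18, 39]
Pass 2: Select minimum -6 at index 3, swap -> [-8, -6, 40, 17, 18, 39]
Pass 3: Select minimum 17 at index 3, swap -> [-8, -6, 17, 40, 18, 39]
Pass 4: Select minimum 18 at index 4, swap -> [-8, -6, 17, 18, 40, 39]


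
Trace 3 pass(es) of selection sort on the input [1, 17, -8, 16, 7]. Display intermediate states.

Pass 1: Select minimum -8 at index 2, swap -> [-8, 17, 1, 16, 7]
Pass 2: Select minimum 1 at index 2, swap -> [-8, 1, 17, 16, 7]
Pass 3: Select minimum 7 at index 4, swap -> [-8, 1, 7, 16, 17]


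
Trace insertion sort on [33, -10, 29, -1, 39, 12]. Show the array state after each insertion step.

First element 33 is already 'sorted'
Insert -10: shifted 1 elements -> [-10, 33, 29, -1, 39, 12]
Insert 29: shifted 1 elements -> [-10, 29, 33, -1, 39, 12]
Insert -1: shifted 2 elements -> [-10, -1, 29, 33, 39, 12]
Insert 39: shifted 0 elements -> [-10, -1, 29, 33, 39, 12]
Insert 12: shifted 3 elements -> [-10, -1, 12, 29, 33, 39]


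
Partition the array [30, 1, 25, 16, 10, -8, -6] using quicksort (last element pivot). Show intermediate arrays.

Partition 1: pivot=-6 at index 1 -> [-8, -6, 25, 16, 10, 30, 1]
Partition 2: pivot=1 at index 2 -> [-8, -6, 1, 16, 10, 30, 25]
Partition 3: pivot=25 at index 5 -> [-8, -6, 1, 16, 10, 25, 30]
Partition 4: pivot=10 at index 3 -> [-8, -6, 1, 10, 16, 25, 30]


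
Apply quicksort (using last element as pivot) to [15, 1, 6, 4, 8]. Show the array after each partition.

Partition 1: pivot=8 at index 3 -> [1, 6, 4, 8, 15]
Partition 2: pivot=4 at index 1 -> [1, 4, 6, 8, 15]


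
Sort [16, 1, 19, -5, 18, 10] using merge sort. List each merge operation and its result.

Divide and conquer:
  Merge [1] + [19] -> [1, 19]
  Merge [16] + [1, 19] -> [1, 16, 19]
  Merge [18] + [10] -> [10, 18]
  Merge [-5] + [10, 18] -> [-5, 10, 18]
  Merge [1, 16, 19] + [-5, 10, 18] -> [-5, 1, 10, 16, 18, 19]


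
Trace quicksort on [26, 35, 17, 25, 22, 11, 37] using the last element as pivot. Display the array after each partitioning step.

Partition 1: pivot=37 at index 6 -> [26, 35, 17, 25, 22, 11, 37]
Partition 2: pivot=11 at index 0 -> [11, 35, 17, 25, 22, 26, 37]
Partition 3: pivot=26 at index 4 -> [11, 17, 25, 22, 26, 35, 37]
Partition 4: pivot=22 at index 2 -> [11, 17, 22, 25, 26, 35, 37]


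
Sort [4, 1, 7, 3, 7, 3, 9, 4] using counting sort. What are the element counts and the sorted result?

Count array: [0, 1, 0, 2, 2, 0, 0, 2, 0, 1]
(count[i] = number of elements equal to i)
Cumulative count: [0, 1, 1, 3, 5, 5, 5, 7, 7, 8]
Sorted: [1, 3, 3, 4, 4, 7, 7, 9]


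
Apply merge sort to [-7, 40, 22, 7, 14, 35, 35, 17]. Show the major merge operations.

Divide and conquer:
  Merge [-7] + [40] -> [-7, 40]
  Merge [22] + [7] -> [7, 22]
  Merge [-7, 40] + [7, 22] -> [-7, 7, 22, 40]
  Merge [14] + [35] -> [14, 35]
  Merge [35] + [17] -> [17, 35]
  Merge [14, 35] + [17, 35] -> [14, 17, 35, 35]
  Merge [-7, 7, 22, 40] + [14, 17, 35, 35] -> [-7, 7, 14, 17, 22, 35, 35, 40]


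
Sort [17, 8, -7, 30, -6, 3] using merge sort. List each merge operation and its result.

Divide and conquer:
  Merge [8] + [-7] -> [-7, 8]
  Merge [17] + [-7, 8] -> [-7, 8, 17]
  Merge [-6] + [3] -> [-6, 3]
  Merge [30] + [-6, 3] -> [-6, 3, 30]
  Merge [-7, 8, 17] + [-6, 3, 30] -> [-7, -6, 3, 8, 17, 30]


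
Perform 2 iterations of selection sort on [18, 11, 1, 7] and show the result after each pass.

Pass 1: Select minimum 1 at index 2, swap -> [1, 11, 18, 7]
Pass 2: Select minimum 7 at index 3, swap -> [1, 7, 18, 11]


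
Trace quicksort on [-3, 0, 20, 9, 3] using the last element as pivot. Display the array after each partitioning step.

Partition 1: pivot=3 at index 2 -> [-3, 0, 3, 9, 20]
Partition 2: pivot=0 at index 1 -> [-3, 0, 3, 9, 20]
Partition 3: pivot=20 at index 4 -> [-3, 0, 3, 9, 20]


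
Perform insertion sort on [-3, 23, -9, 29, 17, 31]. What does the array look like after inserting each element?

First element -3 is already 'sorted'
Insert 23: shifted 0 elements -> [-3, 23, -9, 29, 17, 31]
Insert -9: shifted 2 elements -> [-9, -3, 23, 29, 17, 31]
Insert 29: shifted 0 elements -> [-9, -3, 23, 29, 17, 31]
Insert 17: shifted 2 elements -> [-9, -3, 17, 23, 29, 31]
Insert 31: shifted 0 elements -> [-9, -3, 17, 23, 29, 31]


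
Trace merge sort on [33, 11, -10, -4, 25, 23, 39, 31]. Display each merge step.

Divide and conquer:
  Merge [33] + [11] -> [11, 33]
  Merge [-10] + [-4] -> [-10, -4]
  Merge [11, 33] + [-10, -4] -> [-10, -4, 11, 33]
  Merge [25] + [23] -> [23, 25]
  Merge [39] + [31] -> [31, 39]
  Merge [23, 25] + [31, 39] -> [23, 25, 31, 39]
  Merge [-10, -4, 11, 33] + [23, 25, 31, 39] -> [-10, -4, 11, 23, 25, 31, 33, 39]


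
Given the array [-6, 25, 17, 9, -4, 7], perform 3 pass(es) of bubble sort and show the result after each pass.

After pass 1: [-6, 17, 9, -4, 7, 25] (4 swaps)
After pass 2: [-6, 9, -4, 7, 17, 25] (3 swaps)
After pass 3: [-6, -4, 7, 9, 17, 25] (2 swaps)
Total swaps: 9


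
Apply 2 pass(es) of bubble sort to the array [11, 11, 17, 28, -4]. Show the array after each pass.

After pass 1: [11, 11, 17, -4, 28] (1 swaps)
After pass 2: [11, 11, -4, 17, 28] (1 swaps)
Total swaps: 2


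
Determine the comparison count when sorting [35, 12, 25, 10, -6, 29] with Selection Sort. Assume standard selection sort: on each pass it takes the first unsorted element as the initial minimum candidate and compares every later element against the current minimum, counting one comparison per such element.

Pass 1: scan indices 1..5 for the minimum = 5 comparison(s); min is -6, place at index 0 -> [-6, 12, 25, 10, 35, 29]
Pass 2: scan indices 2..5 for the minimum = 4 comparison(s); min is 10, place at index 1 -> [-6, 10, 25, 12, 35, 29]
Pass 3: scan indices 3..5 for the minimum = 3 comparison(s); min is 12, place at index 2 -> [-6, 10, 12, 25, 35, 29]
Pass 4: scan indices 4..5 for the minimum = 2 comparison(s); min is 25, place at index 3 -> [-6, 10, 12, 25, 35, 29]
Pass 5: scan indices 5..5 for the minimum = 1 comparison(s); min is 29, place at index 4 -> [-6, 10, 12, 25, 29, 35]
Selection sort always scans the whole unsorted suffix, so the count is (n-1) + (n-2) + ... + 1 = n(n-1)/2 = 6*5/2 = 15 regardless of the input order.
Total comparisons: 5 + 4 + 3 + 2 + 1 = 15


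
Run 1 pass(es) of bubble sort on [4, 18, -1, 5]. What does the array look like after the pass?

After pass 1: [4, -1, 5, 18] (2 swaps)
Total swaps: 2


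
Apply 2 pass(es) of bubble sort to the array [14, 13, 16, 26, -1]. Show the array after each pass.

After pass 1: [13, 14, 16, -1, 26] (2 swaps)
After pass 2: [13, 14, -1, 16, 26] (1 swaps)
Total swaps: 3


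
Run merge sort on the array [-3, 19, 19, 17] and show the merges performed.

Divide and conquer:
  Merge [-3] + [19] -> [-3, 19]
  Merge [19] + [17] -> [17, 19]
  Merge [-3, 19] + [17, 19] -> [-3, 17, 19, 19]


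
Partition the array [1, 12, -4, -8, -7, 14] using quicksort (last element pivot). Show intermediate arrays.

Partition 1: pivot=14 at index 5 -> [1, 12, -4, -8, -7, 14]
Partition 2: pivot=-7 at index 1 -> [-8, -7, -4, 1, 12, 14]
Partition 3: pivot=12 at index 4 -> [-8, -7, -4, 1, 12, 14]
Partition 4: pivot=1 at index 3 -> [-8, -7, -4, 1, 12, 14]


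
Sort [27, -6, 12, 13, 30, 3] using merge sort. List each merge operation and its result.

Divide and conquer:
  Merge [-6] + [12] -> [-6, 12]
  Merge [27] + [-6, 12] -> [-6, 12, 27]
  Merge [30] + [3] -> [3, 30]
  Merge [13] + [3, 30] -> [3, 13, 30]
  Merge [-6, 12, 27] + [3, 13, 30] -> [-6, 3, 12, 13, 27, 30]


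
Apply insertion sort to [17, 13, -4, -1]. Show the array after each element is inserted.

First element 17 is already 'sorted'
Insert 13: shifted 1 elements -> [13, 17, -4, -1]
Insert -4: shifted 2 elements -> [-4, 13, 17, -1]
Insert -1: shifted 2 elements -> [-4, -1, 13, 17]


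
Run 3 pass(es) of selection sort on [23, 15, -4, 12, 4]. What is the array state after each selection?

Pass 1: Select minimum -4 at index 2, swap -> [-4, 15, 23, 12, 4]
Pass 2: Select minimum 4 at index 4, swap -> [-4, 4, 23, 12, 15]
Pass 3: Select minimum 12 at index 3, swap -> [-4, 4, 12, 23, 15]


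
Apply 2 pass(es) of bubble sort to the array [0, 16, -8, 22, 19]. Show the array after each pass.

After pass 1: [0, -8, 16, 19, 22] (2 swaps)
After pass 2: [-8, 0, 16, 19, 22] (1 swaps)
Total swaps: 3


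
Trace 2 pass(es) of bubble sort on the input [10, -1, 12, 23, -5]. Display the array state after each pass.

After pass 1: [-1, 10, 12, -5, 23] (2 swaps)
After pass 2: [-1, 10, -5, 12, 23] (1 swaps)
Total swaps: 3


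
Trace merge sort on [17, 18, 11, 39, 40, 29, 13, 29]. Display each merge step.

Divide and conquer:
  Merge [17] + [18] -> [17, 18]
  Merge [11] + [39] -> [11, 39]
  Merge [17, 18] + [11, 39] -> [11, 17, 18, 39]
  Merge [40] + [29] -> [29, 40]
  Merge [13] + [29] -> [13, 29]
  Merge [29, 40] + [13, 29] -> [13, 29, 29, 40]
  Merge [11, 17, 18, 39] + [13, 29, 29, 40] -> [11, 13, 17, 18, 29, 29, 39, 40]


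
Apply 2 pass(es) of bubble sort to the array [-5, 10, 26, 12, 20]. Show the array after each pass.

After pass 1: [-5, 10, 12, 20, 26] (2 swaps)
After pass 2: [-5, 10, 12, 20, 26] (0 swaps)
Total swaps: 2


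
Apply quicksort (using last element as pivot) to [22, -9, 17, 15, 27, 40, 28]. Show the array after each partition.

Partition 1: pivot=28 at index 5 -> [22, -9, 17, 15, 27, 28, 40]
Partition 2: pivot=27 at index 4 -> [22, -9, 17, 15, 27, 28, 40]
Partition 3: pivot=15 at index 1 -> [-9, 15, 17, 22, 27, 28, 40]
Partition 4: pivot=22 at index 3 -> [-9, 15, 17, 22, 27, 28, 40]


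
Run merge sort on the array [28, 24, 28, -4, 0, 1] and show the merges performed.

Divide and conquer:
  Merge [24] + [28] -> [24, 28]
  Merge [28] + [24, 28] -> [24, 28, 28]
  Merge [0] + [1] -> [0, 1]
  Merge [-4] + [0, 1] -> [-4, 0, 1]
  Merge [24, 28, 28] + [-4, 0, 1] -> [-4, 0, 1, 24, 28, 28]


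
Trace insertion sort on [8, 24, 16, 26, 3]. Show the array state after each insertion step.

First element 8 is already 'sorted'
Insert 24: shifted 0 elements -> [8, 24, 16, 26, 3]
Insert 16: shifted 1 elements -> [8, 16, 24, 26, 3]
Insert 26: shifted 0 elements -> [8, 16, 24, 26, 3]
Insert 3: shifted 4 elements -> [3, 8, 16, 24, 26]


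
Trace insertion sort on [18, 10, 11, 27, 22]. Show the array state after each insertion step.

First element 18 is already 'sorted'
Insert 10: shifted 1 elements -> [10, 18, 11, 27, 22]
Insert 11: shifted 1 elements -> [10, 11, 18, 27, 22]
Insert 27: shifted 0 elements -> [10, 11, 18, 27, 22]
Insert 22: shifted 1 elements -> [10, 11, 18, 22, 27]


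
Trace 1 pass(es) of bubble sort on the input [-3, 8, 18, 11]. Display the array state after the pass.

After pass 1: [-3, 8, 11, 18] (1 swaps)
Total swaps: 1


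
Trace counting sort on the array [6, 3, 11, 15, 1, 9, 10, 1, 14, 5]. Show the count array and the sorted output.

Count array: [0, 2, 0, 1, 0, 1, 1, 0, 0, 1, 1, 1, 0, 0, 1, 1]
(count[i] = number of elements equal to i)
Cumulative count: [0, 2, 2, 3, 3, 4, 5, 5, 5, 6, 7, 8, 8, 8, 9, 10]
Sorted: [1, 1, 3, 5, 6, 9, 10, 11, 14, 15]


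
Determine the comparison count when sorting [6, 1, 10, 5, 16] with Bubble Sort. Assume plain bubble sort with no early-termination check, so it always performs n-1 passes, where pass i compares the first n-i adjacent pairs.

Pass 1: compare adjacent pairs (0,1)..(3,4) = 4 comparison(s), 2 swap(s) -> [1, 6, 5, 10, 16]
Pass 2: compare adjacent pairs (0,1)..(2,3) = 3 comparison(s), 1 swap(s) -> [1, 5, 6, 10, 16]
Pass 3: compare adjacent pairs (0,1)..(1,2) = 2 comparison(s), 0 swap(s) -> [1, 5, 6, 10, 16]
Pass 4: compare adjacent pairs (0,1)..(0,1) = 1 comparison(s), 0 swap(s) -> [1, 5, 6, 10, 16]
Total comparisons: 4 + 3 + 2 + 1 = 10


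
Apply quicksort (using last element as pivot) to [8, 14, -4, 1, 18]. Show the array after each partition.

Partition 1: pivot=18 at index 4 -> [8, 14, -4, 1, 18]
Partition 2: pivot=1 at index 1 -> [-4, 1, 8, 14, 18]
Partition 3: pivot=14 at index 3 -> [-4, 1, 8, 14, 18]


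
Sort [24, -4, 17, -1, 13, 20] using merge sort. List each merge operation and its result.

Divide and conquer:
  Merge [-4] + [17] -> [-4, 17]
  Merge [24] + [-4, 17] -> [-4, 17, 24]
  Merge [13] + [20] -> [13, 20]
  Merge [-1] + [13, 20] -> [-1, 13, 20]
  Merge [-4, 17, 24] + [-1, 13, 20] -> [-4, -1, 13, 17, 20, 24]


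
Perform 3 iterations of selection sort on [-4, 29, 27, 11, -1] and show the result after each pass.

Pass 1: Select minimum -4 at index 0, swap -> [-4, 29, 27, 11, -1]
Pass 2: Select minimum -1 at index 4, swap -> [-4, -1, 27, 11, 29]
Pass 3: Select minimum 11 at index 3, swap -> [-4, -1, 11, 27, 29]


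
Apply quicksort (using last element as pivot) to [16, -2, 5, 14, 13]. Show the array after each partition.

Partition 1: pivot=13 at index 2 -> [-2, 5, 13, 14, 16]
Partition 2: pivot=5 at index 1 -> [-2, 5, 13, 14, 16]
Partition 3: pivot=16 at index 4 -> [-2, 5, 13, 14, 16]


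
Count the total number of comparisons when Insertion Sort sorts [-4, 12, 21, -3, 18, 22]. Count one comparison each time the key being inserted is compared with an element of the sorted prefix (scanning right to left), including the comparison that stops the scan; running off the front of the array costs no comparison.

Insert 12: -4 <= 12 (stop) = 1 comparison(s) -> [-4, 12, 21, -3, 18, 22]
Insert 21: 12 <= 21 (stop) = 1 comparison(s) -> [-4, 12, 21, -3, 18, 22]
Insert -3: 21 > -3 (shift), 12 > -3 (shift), -4 <= -3 (stop) = 3 comparison(s) -> [-4, -3, 12, 21, 18, 22]
Insert 18: 21 > 18 (shift), 12 <= 18 (stop) = 2 comparison(s) -> [-4, -3, 12, 18, 21, 22]
Insert 22: 21 <= 22 (stop) = 1 comparison(s) -> [-4, -3, 12, 18, 21, 22]
Total comparisons: 1 + 1 + 3 + 2 + 1 = 8


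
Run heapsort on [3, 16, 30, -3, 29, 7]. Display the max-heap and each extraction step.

Build heap: [30, 29, 7, -3, 16, 3]
Extract 30: [29, 16, 7, -3, 3, 30]
Extract 29: [16, 3, 7, -3, 29, 30]
Extract 16: [7, 3, -3, 16, 29, 30]
Extract 7: [3, -3, 7, 16, 29, 30]
Extract 3: [-3, 3, 7, 16, 29, 30]


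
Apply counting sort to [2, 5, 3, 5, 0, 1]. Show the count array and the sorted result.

Count array: [1, 1, 1, 1, 0, 2]
(count[i] = number of elements equal to i)
Cumulative count: [1, 2, 3, 4, 4, 6]
Sorted: [0, 1, 2, 3, 5, 5]


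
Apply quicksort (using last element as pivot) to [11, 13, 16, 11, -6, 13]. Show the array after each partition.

Partition 1: pivot=13 at index 4 -> [11, 13, 11, -6, 13, 16]
Partition 2: pivot=-6 at index 0 -> [-6, 13, 11, 11, 13, 16]
Partition 3: pivot=11 at index 2 -> [-6, 11, 11, 13, 13, 16]


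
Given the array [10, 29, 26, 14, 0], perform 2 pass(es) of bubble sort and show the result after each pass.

After pass 1: [10, 26, 14, 0, 29] (3 swaps)
After pass 2: [10, 14, 0, 26, 29] (2 swaps)
Total swaps: 5


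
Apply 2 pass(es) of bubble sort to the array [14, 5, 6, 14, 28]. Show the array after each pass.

After pass 1: [5, 6, 14, 14, 28] (2 swaps)
After pass 2: [5, 6, 14, 14, 28] (0 swaps)
Total swaps: 2


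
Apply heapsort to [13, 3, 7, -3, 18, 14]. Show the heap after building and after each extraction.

Build heap: [18, 13, 14, -3, 3, 7]
Extract 18: [14, 13, 7, -3, 3, 18]
Extract 14: [13, 3, 7, -3, 14, 18]
Extract 13: [7, 3, -3, 13, 14, 18]
Extract 7: [3, -3, 7, 13, 14, 18]
Extract 3: [-3, 3, 7, 13, 14, 18]


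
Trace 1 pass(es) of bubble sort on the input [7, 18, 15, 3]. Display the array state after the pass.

After pass 1: [7, 15, 3, 18] (2 swaps)
Total swaps: 2


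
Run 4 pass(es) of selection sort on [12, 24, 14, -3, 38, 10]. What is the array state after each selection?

Pass 1: Select minimum -3 at index 3, swap -> [-3, 24, 14, 12, 38, 10]
Pass 2: Select minimum 10 at index 5, swap -> [-3, 10, 14, 12, 38, 24]
Pass 3: Select minimum 12 at index 3, swap -> [-3, 10, 12, 14, 38, 24]
Pass 4: Select minimum 14 at index 3, swap -> [-3, 10, 12, 14, 38, 24]


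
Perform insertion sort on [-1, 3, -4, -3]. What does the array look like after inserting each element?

First element -1 is already 'sorted'
Insert 3: shifted 0 elements -> [-1, 3, -4, -3]
Insert -4: shifted 2 elements -> [-4, -1, 3, -3]
Insert -3: shifted 2 elements -> [-4, -3, -1, 3]


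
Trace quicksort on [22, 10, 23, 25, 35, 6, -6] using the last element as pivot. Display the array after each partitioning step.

Partition 1: pivot=-6 at index 0 -> [-6, 10, 23, 25, 35, 6, 22]
Partition 2: pivot=22 at index 3 -> [-6, 10, 6, 22, 35, 23, 25]
Partition 3: pivot=6 at index 1 -> [-6, 6, 10, 22, 35, 23, 25]
Partition 4: pivot=25 at index 5 -> [-6, 6, 10, 22, 23, 25, 35]


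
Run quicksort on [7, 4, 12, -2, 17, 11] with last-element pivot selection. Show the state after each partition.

Partition 1: pivot=11 at index 3 -> [7, 4, -2, 11, 17, 12]
Partition 2: pivot=-2 at index 0 -> [-2, 4, 7, 11, 17, 12]
Partition 3: pivot=7 at index 2 -> [-2, 4, 7, 11, 17, 12]
Partition 4: pivot=12 at index 4 -> [-2, 4, 7, 11, 12, 17]


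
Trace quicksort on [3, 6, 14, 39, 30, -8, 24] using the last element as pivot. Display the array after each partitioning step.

Partition 1: pivot=24 at index 4 -> [3, 6, 14, -8, 24, 39, 30]
Partition 2: pivot=-8 at index 0 -> [-8, 6, 14, 3, 24, 39, 30]
Partition 3: pivot=3 at index 1 -> [-8, 3, 14, 6, 24, 39, 30]
Partition 4: pivot=6 at index 2 -> [-8, 3, 6, 14, 24, 39, 30]
Partition 5: pivot=30 at index 5 -> [-8, 3, 6, 14, 24, 30, 39]


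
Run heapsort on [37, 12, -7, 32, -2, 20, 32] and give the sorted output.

Build heap: [37, 32, 32, 12, -2, 20, -7]
Extract 37: [32, 12, 32, -7, -2, 20, 37]
Extract 32: [32, 12, 20, -7, -2, 32, 37]
Extract 32: [20, 12, -2, -7, 32, 32, 37]
Extract 20: [12, -7, -2, 20, 32, 32, 37]
Extract 12: [-2, -7, 12, 20, 32, 32, 37]
Extract -2: [-7, -2, 12, 20, 32, 32, 37]


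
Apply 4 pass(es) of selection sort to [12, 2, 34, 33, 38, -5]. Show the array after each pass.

Pass 1: Select minimum -5 at index 5, swap -> [-5, 2, 34, 33, 38, 12]
Pass 2: Select minimum 2 at index 1, swap -> [-5, 2, 34, 33, 38, 12]
Pass 3: Select minimum 12 at index 5, swap -> [-5, 2, 12, 33, 38, 34]
Pass 4: Select minimum 33 at index 3, swap -> [-5, 2, 12, 33, 38, 34]


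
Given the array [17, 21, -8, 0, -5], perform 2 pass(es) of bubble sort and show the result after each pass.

After pass 1: [17, -8, 0, -5, 21] (3 swaps)
After pass 2: [-8, 0, -5, 17, 21] (3 swaps)
Total swaps: 6


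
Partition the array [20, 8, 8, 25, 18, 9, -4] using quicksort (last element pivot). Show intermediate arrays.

Partition 1: pivot=-4 at index 0 -> [-4, 8, 8, 25, 18, 9, 20]
Partition 2: pivot=20 at index 5 -> [-4, 8, 8, 18, 9, 20, 25]
Partition 3: pivot=9 at index 3 -> [-4, 8, 8, 9, 18, 20, 25]
Partition 4: pivot=8 at index 2 -> [-4, 8, 8, 9, 18, 20, 25]


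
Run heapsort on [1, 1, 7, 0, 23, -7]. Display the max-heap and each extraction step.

Build heap: [23, 1, 7, 0, 1, -7]
Extract 23: [7, 1, -7, 0, 1, 23]
Extract 7: [1, 1, -7, 0, 7, 23]
Extract 1: [1, 0, -7, 1, 7, 23]
Extract 1: [0, -7, 1, 1, 7, 23]
Extract 0: [-7, 0, 1, 1, 7, 23]


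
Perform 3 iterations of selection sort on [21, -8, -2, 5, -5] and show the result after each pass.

Pass 1: Select minimum -8 at index 1, swap -> [-8, 21, -2, 5, -5]
Pass 2: Select minimum -5 at index 4, swap -> [-8, -5, -2, 5, 21]
Pass 3: Select minimum -2 at index 2, swap -> [-8, -5, -2, 5, 21]


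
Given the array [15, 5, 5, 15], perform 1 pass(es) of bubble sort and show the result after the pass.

After pass 1: [5, 5, 15, 15] (2 swaps)
Total swaps: 2


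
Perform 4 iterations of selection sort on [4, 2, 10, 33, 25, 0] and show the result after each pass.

Pass 1: Select minimum 0 at index 5, swap -> [0, 2, 10, 33, 25, 4]
Pass 2: Select minimum 2 at index 1, swap -> [0, 2, 10, 33, 25, 4]
Pass 3: Select minimum 4 at index 5, swap -> [0, 2, 4, 33, 25, 10]
Pass 4: Select minimum 10 at index 5, swap -> [0, 2, 4, 10, 25, 33]


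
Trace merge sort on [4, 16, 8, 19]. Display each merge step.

Divide and conquer:
  Merge [4] + [16] -> [4, 16]
  Merge [8] + [19] -> [8, 19]
  Merge [4, 16] + [8, 19] -> [4, 8, 16, 19]


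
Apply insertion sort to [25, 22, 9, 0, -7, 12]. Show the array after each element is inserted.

First element 25 is already 'sorted'
Insert 22: shifted 1 elements -> [22, 25, 9, 0, -7, 12]
Insert 9: shifted 2 elements -> [9, 22, 25, 0, -7, 12]
Insert 0: shifted 3 elements -> [0, 9, 22, 25, -7, 12]
Insert -7: shifted 4 elements -> [-7, 0, 9, 22, 25, 12]
Insert 12: shifted 2 elements -> [-7, 0, 9, 12, 22, 25]


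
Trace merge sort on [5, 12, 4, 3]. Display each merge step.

Divide and conquer:
  Merge [5] + [12] -> [5, 12]
  Merge [4] + [3] -> [3, 4]
  Merge [5, 12] + [3, 4] -> [3, 4, 5, 12]


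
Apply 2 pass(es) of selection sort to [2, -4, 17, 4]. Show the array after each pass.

Pass 1: Select minimum -4 at index 1, swap -> [-4, 2, 17, 4]
Pass 2: Select minimum 2 at index 1, swap -> [-4, 2, 17, 4]


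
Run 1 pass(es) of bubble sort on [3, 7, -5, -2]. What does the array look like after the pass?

After pass 1: [3, -5, -2, 7] (2 swaps)
Total swaps: 2


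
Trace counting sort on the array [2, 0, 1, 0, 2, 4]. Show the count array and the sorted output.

Count array: [2, 1, 2, 0, 1]
(count[i] = number of elements equal to i)
Cumulative count: [2, 3, 5, 5, 6]
Sorted: [0, 0, 1, 2, 2, 4]


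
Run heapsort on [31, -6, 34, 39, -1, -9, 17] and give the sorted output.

Build heap: [39, 31, 34, -6, -1, -9, 17]
Extract 39: [34, 31, 17, -6, -1, -9, 39]
Extract 34: [31, -1, 17, -6, -9, 34, 39]
Extract 31: [17, -1, -9, -6, 31, 34, 39]
Extract 17: [-1, -6, -9, 17, 31, 34, 39]
Extract -1: [-6, -9, -1, 17, 31, 34, 39]
Extract -6: [-9, -6, -1, 17, 31, 34, 39]


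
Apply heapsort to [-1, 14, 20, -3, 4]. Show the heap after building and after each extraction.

Build heap: [20, 14, -1, -3, 4]
Extract 20: [14, 4, -1, -3, 20]
Extract 14: [4, -3, -1, 14, 20]
Extract 4: [-1, -3, 4, 14, 20]
Extract -1: [-3, -1, 4, 14, 20]


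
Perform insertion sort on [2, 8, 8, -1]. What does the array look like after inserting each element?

First element 2 is already 'sorted'
Insert 8: shifted 0 elements -> [2, 8, 8, -1]
Insert 8: shifted 0 elements -> [2, 8, 8, -1]
Insert -1: shifted 3 elements -> [-1, 2, 8, 8]


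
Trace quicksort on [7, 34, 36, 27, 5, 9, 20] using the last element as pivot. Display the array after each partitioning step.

Partition 1: pivot=20 at index 3 -> [7, 5, 9, 20, 34, 36, 27]
Partition 2: pivot=9 at index 2 -> [7, 5, 9, 20, 34, 36, 27]
Partition 3: pivot=5 at index 0 -> [5, 7, 9, 20, 34, 36, 27]
Partition 4: pivot=27 at index 4 -> [5, 7, 9, 20, 27, 36, 34]
Partition 5: pivot=34 at index 5 -> [5, 7, 9, 20, 27, 34, 36]


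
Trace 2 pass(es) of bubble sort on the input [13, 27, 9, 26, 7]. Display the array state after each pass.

After pass 1: [13, 9, 26, 7, 27] (3 swaps)
After pass 2: [9, 13, 7, 26, 27] (2 swaps)
Total swaps: 5


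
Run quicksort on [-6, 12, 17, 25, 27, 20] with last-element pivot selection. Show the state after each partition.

Partition 1: pivot=20 at index 3 -> [-6, 12, 17, 20, 27, 25]
Partition 2: pivot=17 at index 2 -> [-6, 12, 17, 20, 27, 25]
Partition 3: pivot=12 at index 1 -> [-6, 12, 17, 20, 27, 25]
Partition 4: pivot=25 at index 4 -> [-6, 12, 17, 20, 25, 27]


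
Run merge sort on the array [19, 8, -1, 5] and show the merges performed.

Divide and conquer:
  Merge [19] + [8] -> [8, 19]
  Merge [-1] + [5] -> [-1, 5]
  Merge [8, 19] + [-1, 5] -> [-1, 5, 8, 19]


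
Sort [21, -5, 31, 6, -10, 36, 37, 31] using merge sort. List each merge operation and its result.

Divide and conquer:
  Merge [21] + [-5] -> [-5, 21]
  Merge [31] + [6] -> [6, 31]
  Merge [-5, 21] + [6, 31] -> [-5, 6, 21, 31]
  Merge [-10] + [36] -> [-10, 36]
  Merge [37] + [31] -> [31, 37]
  Merge [-10, 36] + [31, 37] -> [-10, 31, 36, 37]
  Merge [-5, 6, 21, 31] + [-10, 31, 36, 37] -> [-10, -5, 6, 21, 31, 31, 36, 37]


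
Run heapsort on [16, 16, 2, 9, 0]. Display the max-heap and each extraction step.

Build heap: [16, 16, 2, 9, 0]
Extract 16: [16, 9, 2, 0, 16]
Extract 16: [9, 0, 2, 16, 16]
Extract 9: [2, 0, 9, 16, 16]
Extract 2: [0, 2, 9, 16, 16]


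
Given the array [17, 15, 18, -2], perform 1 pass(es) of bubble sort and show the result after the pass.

After pass 1: [15, 17, -2, 18] (2 swaps)
Total swaps: 2


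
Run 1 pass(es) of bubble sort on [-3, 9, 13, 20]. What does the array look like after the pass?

After pass 1: [-3, 9, 13, 20] (0 swaps)
Total swaps: 0


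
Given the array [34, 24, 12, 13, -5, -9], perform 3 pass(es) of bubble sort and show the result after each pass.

After pass 1: [24, 12, 13, -5, -9, 34] (5 swaps)
After pass 2: [12, 13, -5, -9, 24, 34] (4 swaps)
After pass 3: [12, -5, -9, 13, 24, 34] (2 swaps)
Total swaps: 11


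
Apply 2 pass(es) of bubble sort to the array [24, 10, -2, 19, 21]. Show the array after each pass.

After pass 1: [10, -2, 19, 21, 24] (4 swaps)
After pass 2: [-2, 10, 19, 21, 24] (1 swaps)
Total swaps: 5


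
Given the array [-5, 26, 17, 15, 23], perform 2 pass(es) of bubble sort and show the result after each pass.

After pass 1: [-5, 17, 15, 23, 26] (3 swaps)
After pass 2: [-5, 15, 17, 23, 26] (1 swaps)
Total swaps: 4


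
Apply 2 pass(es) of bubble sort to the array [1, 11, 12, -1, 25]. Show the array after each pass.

After pass 1: [1, 11, -1, 12, 25] (1 swaps)
After pass 2: [1, -1, 11, 12, 25] (1 swaps)
Total swaps: 2


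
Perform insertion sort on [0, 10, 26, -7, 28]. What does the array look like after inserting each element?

First element 0 is already 'sorted'
Insert 10: shifted 0 elements -> [0, 10, 26, -7, 28]
Insert 26: shifted 0 elements -> [0, 10, 26, -7, 28]
Insert -7: shifted 3 elements -> [-7, 0, 10, 26, 28]
Insert 28: shifted 0 elements -> [-7, 0, 10, 26, 28]


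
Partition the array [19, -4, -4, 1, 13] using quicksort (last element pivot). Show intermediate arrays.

Partition 1: pivot=13 at index 3 -> [-4, -4, 1, 13, 19]
Partition 2: pivot=1 at index 2 -> [-4, -4, 1, 13, 19]
Partition 3: pivot=-4 at index 1 -> [-4, -4, 1, 13, 19]


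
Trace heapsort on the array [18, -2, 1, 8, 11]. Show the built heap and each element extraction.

Build heap: [18, 11, 1, 8, -2]
Extract 18: [11, 8, 1, -2, 18]
Extract 11: [8, -2, 1, 11, 18]
Extract 8: [1, -2, 8, 11, 18]
Extract 1: [-2, 1, 8, 11, 18]


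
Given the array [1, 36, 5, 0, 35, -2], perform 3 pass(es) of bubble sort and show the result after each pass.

After pass 1: [1, 5, 0, 35, -2, 36] (4 swaps)
After pass 2: [1, 0, 5, -2, 35, 36] (2 swaps)
After pass 3: [0, 1, -2, 5, 35, 36] (2 swaps)
Total swaps: 8


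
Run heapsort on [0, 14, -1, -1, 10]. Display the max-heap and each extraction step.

Build heap: [14, 10, -1, -1, 0]
Extract 14: [10, 0, -1, -1, 14]
Extract 10: [0, -1, -1, 10, 14]
Extract 0: [-1, -1, 0, 10, 14]
Extract -1: [-1, -1, 0, 10, 14]


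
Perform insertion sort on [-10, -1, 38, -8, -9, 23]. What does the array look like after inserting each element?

First element -10 is already 'sorted'
Insert -1: shifted 0 elements -> [-10, -1, 38, -8, -9, 23]
Insert 38: shifted 0 elements -> [-10, -1, 38, -8, -9, 23]
Insert -8: shifted 2 elements -> [-10, -8, -1, 38, -9, 23]
Insert -9: shifted 3 elements -> [-10, -9, -8, -1, 38, 23]
Insert 23: shifted 1 elements -> [-10, -9, -8, -1, 23, 38]


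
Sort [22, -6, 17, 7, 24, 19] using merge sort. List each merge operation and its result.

Divide and conquer:
  Merge [-6] + [17] -> [-6, 17]
  Merge [22] + [-6, 17] -> [-6, 17, 22]
  Merge [24] + [19] -> [19, 24]
  Merge [7] + [19, 24] -> [7, 19, 24]
  Merge [-6, 17, 22] + [7, 19, 24] -> [-6, 7, 17, 19, 22, 24]


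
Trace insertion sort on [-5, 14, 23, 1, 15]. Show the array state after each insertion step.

First element -5 is already 'sorted'
Insert 14: shifted 0 elements -> [-5, 14, 23, 1, 15]
Insert 23: shifted 0 elements -> [-5, 14, 23, 1, 15]
Insert 1: shifted 2 elements -> [-5, 1, 14, 23, 15]
Insert 15: shifted 1 elements -> [-5, 1, 14, 15, 23]


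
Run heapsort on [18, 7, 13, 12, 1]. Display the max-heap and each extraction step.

Build heap: [18, 12, 13, 7, 1]
Extract 18: [13, 12, 1, 7, 18]
Extract 13: [12, 7, 1, 13, 18]
Extract 12: [7, 1, 12, 13, 18]
Extract 7: [1, 7, 12, 13, 18]


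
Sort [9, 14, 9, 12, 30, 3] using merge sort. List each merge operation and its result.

Divide and conquer:
  Merge [14] + [9] -> [9, 14]
  Merge [9] + [9, 14] -> [9, 9, 14]
  Merge [30] + [3] -> [3, 30]
  Merge [12] + [3, 30] -> [3, 12, 30]
  Merge [9, 9, 14] + [3, 12, 30] -> [3, 9, 9, 12, 14, 30]


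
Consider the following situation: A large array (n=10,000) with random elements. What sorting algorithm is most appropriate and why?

Best choice: Quicksort or Mergesort
Reason: Both have O(n log n) average case; quicksort has lower constant factors


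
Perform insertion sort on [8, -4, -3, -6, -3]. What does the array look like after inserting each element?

First element 8 is already 'sorted'
Insert -4: shifted 1 elements -> [-4, 8, -3, -6, -3]
Insert -3: shifted 1 elements -> [-4, -3, 8, -6, -3]
Insert -6: shifted 3 elements -> [-6, -4, -3, 8, -3]
Insert -3: shifted 1 elements -> [-6, -4, -3, -3, 8]


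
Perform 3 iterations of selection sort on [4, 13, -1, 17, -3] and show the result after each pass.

Pass 1: Select minimum -3 at index 4, swap -> [-3, 13, -1, 17, 4]
Pass 2: Select minimum -1 at index 2, swap -> [-3, -1, 13, 17, 4]
Pass 3: Select minimum 4 at index 4, swap -> [-3, -1, 4, 17, 13]


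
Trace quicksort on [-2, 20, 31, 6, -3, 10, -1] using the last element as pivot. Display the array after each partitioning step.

Partition 1: pivot=-1 at index 2 -> [-2, -3, -1, 6, 20, 10, 31]
Partition 2: pivot=-3 at index 0 -> [-3, -2, -1, 6, 20, 10, 31]
Partition 3: pivot=31 at index 6 -> [-3, -2, -1, 6, 20, 10, 31]
Partition 4: pivot=10 at index 4 -> [-3, -2, -1, 6, 10, 20, 31]


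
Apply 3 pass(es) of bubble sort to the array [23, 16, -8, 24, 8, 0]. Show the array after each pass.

After pass 1: [16, -8, 23, 8, 0, 24] (4 swaps)
After pass 2: [-8, 16, 8, 0, 23, 24] (3 swaps)
After pass 3: [-8, 8, 0, 16, 23, 24] (2 swaps)
Total swaps: 9


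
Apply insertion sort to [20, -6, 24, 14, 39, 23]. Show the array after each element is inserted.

First element 20 is already 'sorted'
Insert -6: shifted 1 elements -> [-6, 20, 24, 14, 39, 23]
Insert 24: shifted 0 elements -> [-6, 20, 24, 14, 39, 23]
Insert 14: shifted 2 elements -> [-6, 14, 20, 24, 39, 23]
Insert 39: shifted 0 elements -> [-6, 14, 20, 24, 39, 23]
Insert 23: shifted 2 elements -> [-6, 14, 20, 23, 24, 39]


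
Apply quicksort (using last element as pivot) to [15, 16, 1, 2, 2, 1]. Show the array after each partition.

Partition 1: pivot=1 at index 1 -> [1, 1, 15, 2, 2, 16]
Partition 2: pivot=16 at index 5 -> [1, 1, 15, 2, 2, 16]
Partition 3: pivot=2 at index 3 -> [1, 1, 2, 2, 15, 16]


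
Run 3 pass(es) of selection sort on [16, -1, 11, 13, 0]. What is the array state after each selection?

Pass 1: Select minimum -1 at index 1, swap -> [-1, 16, 11, 13, 0]
Pass 2: Select minimum 0 at index 4, swap -> [-1, 0, 11, 13, 16]
Pass 3: Select minimum 11 at index 2, swap -> [-1, 0, 11, 13, 16]


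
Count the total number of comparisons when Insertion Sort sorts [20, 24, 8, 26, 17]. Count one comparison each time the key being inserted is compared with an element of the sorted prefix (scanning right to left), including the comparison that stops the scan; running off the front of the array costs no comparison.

Insert 24: 20 <= 24 (stop) = 1 comparison(s) -> [20, 24, 8, 26, 17]
Insert 8: 24 > 8 (shift), 20 > 8 (shift), reached front = 2 comparison(s) -> [8, 20, 24, 26, 17]
Insert 26: 24 <= 26 (stop) = 1 comparison(s) -> [8, 20, 24, 26, 17]
Insert 17: 26 > 17 (shift), 24 > 17 (shift), 20 > 17 (shift), 8 <= 17 (stop) = 4 comparison(s) -> [8, 17, 20, 24, 26]
Total comparisons: 1 + 2 + 1 + 4 = 8


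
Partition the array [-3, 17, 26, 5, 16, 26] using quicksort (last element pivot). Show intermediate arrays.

Partition 1: pivot=26 at index 5 -> [-3, 17, 26, 5, 16, 26]
Partition 2: pivot=16 at index 2 -> [-3, 5, 16, 17, 26, 26]
Partition 3: pivot=5 at index 1 -> [-3, 5, 16, 17, 26, 26]
Partition 4: pivot=26 at index 4 -> [-3, 5, 16, 17, 26, 26]


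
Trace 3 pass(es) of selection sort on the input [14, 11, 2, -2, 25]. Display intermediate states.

Pass 1: Select minimum -2 at index 3, swap -> [-2, 11, 2, 14, 25]
Pass 2: Select minimum 2 at index 2, swap -> [-2, 2, 11, 14, 25]
Pass 3: Select minimum 11 at index 2, swap -> [-2, 2, 11, 14, 25]


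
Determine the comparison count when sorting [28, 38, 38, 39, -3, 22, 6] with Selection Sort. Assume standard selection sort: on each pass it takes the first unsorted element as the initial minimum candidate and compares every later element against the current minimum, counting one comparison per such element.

Pass 1: scan indices 1..6 for the minimum = 6 comparison(s); min is -3, place at index 0 -> [-3, 38, 38, 39, 28, 22, 6]
Pass 2: scan indices 2..6 for the minimum = 5 comparison(s); min is 6, place at index 1 -> [-3, 6, 38, 39, 28, 22, 38]
Pass 3: scan indices 3..6 for the minimum = 4 comparison(s); min is 22, place at index 2 -> [-3, 6, 22, 39, 28, 38, 38]
Pass 4: scan indices 4..6 for the minimum = 3 comparison(s); min is 28, place at index 3 -> [-3, 6, 22, 28, 39, 38, 38]
Pass 5: scan indices 5..6 for the minimum = 2 comparison(s); min is 38, place at index 4 -> [-3, 6, 22, 28, 38, 39, 38]
Pass 6: scan indices 6..6 for the minimum = 1 comparison(s); min is 38, place at index 5 -> [-3, 6, 22, 28, 38, 38, 39]
Selection sort always scans the whole unsorted suffix, so the count is (n-1) + (n-2) + ... + 1 = n(n-1)/2 = 7*6/2 = 21 regardless of the input order.
Total comparisons: 6 + 5 + 4 + 3 + 2 + 1 = 21
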